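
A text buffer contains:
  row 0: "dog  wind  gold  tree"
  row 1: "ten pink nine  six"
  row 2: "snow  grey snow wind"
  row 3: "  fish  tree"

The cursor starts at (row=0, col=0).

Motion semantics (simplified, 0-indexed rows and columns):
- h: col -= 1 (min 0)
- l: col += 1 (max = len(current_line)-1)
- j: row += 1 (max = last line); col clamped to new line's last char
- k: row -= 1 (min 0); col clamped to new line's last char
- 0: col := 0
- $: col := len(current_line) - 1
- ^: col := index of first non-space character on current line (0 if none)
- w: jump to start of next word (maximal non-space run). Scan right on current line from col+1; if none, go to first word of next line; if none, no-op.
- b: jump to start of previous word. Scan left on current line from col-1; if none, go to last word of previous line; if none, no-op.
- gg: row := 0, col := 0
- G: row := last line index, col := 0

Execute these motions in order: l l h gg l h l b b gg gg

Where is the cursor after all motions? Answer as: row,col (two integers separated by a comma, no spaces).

Answer: 0,0

Derivation:
After 1 (l): row=0 col=1 char='o'
After 2 (l): row=0 col=2 char='g'
After 3 (h): row=0 col=1 char='o'
After 4 (gg): row=0 col=0 char='d'
After 5 (l): row=0 col=1 char='o'
After 6 (h): row=0 col=0 char='d'
After 7 (l): row=0 col=1 char='o'
After 8 (b): row=0 col=0 char='d'
After 9 (b): row=0 col=0 char='d'
After 10 (gg): row=0 col=0 char='d'
After 11 (gg): row=0 col=0 char='d'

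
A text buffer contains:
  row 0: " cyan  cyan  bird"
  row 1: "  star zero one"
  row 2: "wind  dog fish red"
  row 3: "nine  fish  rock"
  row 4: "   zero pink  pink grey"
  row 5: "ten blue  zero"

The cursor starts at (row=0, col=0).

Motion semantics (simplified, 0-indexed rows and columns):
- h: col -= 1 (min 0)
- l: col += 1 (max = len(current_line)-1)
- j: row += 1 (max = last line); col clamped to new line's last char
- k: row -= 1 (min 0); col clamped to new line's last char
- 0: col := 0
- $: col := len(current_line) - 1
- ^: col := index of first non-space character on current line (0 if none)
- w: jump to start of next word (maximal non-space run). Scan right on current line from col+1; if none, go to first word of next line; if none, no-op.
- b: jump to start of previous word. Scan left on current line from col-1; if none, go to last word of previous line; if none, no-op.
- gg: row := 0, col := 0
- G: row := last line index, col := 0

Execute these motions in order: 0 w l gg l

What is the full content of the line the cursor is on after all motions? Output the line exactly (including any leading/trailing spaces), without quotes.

Answer:  cyan  cyan  bird

Derivation:
After 1 (0): row=0 col=0 char='_'
After 2 (w): row=0 col=1 char='c'
After 3 (l): row=0 col=2 char='y'
After 4 (gg): row=0 col=0 char='_'
After 5 (l): row=0 col=1 char='c'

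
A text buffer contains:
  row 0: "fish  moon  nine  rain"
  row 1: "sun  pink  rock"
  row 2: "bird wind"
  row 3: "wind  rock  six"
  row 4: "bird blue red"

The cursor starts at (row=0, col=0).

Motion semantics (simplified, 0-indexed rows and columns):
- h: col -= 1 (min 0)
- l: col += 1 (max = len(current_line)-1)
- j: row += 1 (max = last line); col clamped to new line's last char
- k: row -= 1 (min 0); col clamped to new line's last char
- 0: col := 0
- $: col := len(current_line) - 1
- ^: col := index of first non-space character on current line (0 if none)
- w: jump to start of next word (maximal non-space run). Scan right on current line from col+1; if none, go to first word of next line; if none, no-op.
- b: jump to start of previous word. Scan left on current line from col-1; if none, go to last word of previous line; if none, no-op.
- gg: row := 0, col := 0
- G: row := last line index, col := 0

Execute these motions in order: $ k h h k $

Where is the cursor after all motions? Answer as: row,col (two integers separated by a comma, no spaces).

Answer: 0,21

Derivation:
After 1 ($): row=0 col=21 char='n'
After 2 (k): row=0 col=21 char='n'
After 3 (h): row=0 col=20 char='i'
After 4 (h): row=0 col=19 char='a'
After 5 (k): row=0 col=19 char='a'
After 6 ($): row=0 col=21 char='n'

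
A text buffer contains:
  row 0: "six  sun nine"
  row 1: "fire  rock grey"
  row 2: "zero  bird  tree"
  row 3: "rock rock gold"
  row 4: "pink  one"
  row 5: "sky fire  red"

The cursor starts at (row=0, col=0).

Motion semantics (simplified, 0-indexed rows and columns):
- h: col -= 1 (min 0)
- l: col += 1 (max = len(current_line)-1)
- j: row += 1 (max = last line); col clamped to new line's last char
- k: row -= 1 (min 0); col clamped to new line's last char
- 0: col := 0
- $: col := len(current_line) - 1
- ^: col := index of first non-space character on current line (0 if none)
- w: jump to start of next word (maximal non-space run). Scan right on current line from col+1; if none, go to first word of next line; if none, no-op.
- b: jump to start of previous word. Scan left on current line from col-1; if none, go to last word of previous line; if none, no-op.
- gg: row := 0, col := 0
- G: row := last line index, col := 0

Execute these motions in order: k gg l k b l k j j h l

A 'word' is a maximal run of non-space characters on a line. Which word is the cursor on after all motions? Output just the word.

Answer: zero

Derivation:
After 1 (k): row=0 col=0 char='s'
After 2 (gg): row=0 col=0 char='s'
After 3 (l): row=0 col=1 char='i'
After 4 (k): row=0 col=1 char='i'
After 5 (b): row=0 col=0 char='s'
After 6 (l): row=0 col=1 char='i'
After 7 (k): row=0 col=1 char='i'
After 8 (j): row=1 col=1 char='i'
After 9 (j): row=2 col=1 char='e'
After 10 (h): row=2 col=0 char='z'
After 11 (l): row=2 col=1 char='e'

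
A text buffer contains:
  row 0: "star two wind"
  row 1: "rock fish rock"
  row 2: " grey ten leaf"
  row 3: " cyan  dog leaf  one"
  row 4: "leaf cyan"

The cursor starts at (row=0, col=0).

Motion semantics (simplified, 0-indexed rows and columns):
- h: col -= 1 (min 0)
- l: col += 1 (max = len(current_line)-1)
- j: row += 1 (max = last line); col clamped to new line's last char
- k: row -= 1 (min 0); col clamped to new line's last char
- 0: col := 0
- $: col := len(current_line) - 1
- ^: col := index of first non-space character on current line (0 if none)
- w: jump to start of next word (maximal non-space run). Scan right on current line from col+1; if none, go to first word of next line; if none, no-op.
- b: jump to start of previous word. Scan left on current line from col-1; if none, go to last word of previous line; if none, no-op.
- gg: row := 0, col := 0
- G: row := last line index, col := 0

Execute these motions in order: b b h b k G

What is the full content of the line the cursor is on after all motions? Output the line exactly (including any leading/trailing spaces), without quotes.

After 1 (b): row=0 col=0 char='s'
After 2 (b): row=0 col=0 char='s'
After 3 (h): row=0 col=0 char='s'
After 4 (b): row=0 col=0 char='s'
After 5 (k): row=0 col=0 char='s'
After 6 (G): row=4 col=0 char='l'

Answer: leaf cyan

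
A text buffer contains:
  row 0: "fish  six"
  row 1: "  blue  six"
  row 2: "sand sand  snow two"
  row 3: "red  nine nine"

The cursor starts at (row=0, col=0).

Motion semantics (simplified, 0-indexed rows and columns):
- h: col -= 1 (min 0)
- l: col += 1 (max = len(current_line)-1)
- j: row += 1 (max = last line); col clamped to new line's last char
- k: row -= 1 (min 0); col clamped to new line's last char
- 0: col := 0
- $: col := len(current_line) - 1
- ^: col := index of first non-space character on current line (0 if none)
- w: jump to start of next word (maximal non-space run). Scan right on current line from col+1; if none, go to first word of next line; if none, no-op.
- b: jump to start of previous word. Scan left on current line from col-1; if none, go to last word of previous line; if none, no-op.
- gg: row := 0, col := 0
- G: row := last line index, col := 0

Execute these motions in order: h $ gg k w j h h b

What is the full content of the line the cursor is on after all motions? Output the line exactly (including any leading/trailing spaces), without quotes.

After 1 (h): row=0 col=0 char='f'
After 2 ($): row=0 col=8 char='x'
After 3 (gg): row=0 col=0 char='f'
After 4 (k): row=0 col=0 char='f'
After 5 (w): row=0 col=6 char='s'
After 6 (j): row=1 col=6 char='_'
After 7 (h): row=1 col=5 char='e'
After 8 (h): row=1 col=4 char='u'
After 9 (b): row=1 col=2 char='b'

Answer:   blue  six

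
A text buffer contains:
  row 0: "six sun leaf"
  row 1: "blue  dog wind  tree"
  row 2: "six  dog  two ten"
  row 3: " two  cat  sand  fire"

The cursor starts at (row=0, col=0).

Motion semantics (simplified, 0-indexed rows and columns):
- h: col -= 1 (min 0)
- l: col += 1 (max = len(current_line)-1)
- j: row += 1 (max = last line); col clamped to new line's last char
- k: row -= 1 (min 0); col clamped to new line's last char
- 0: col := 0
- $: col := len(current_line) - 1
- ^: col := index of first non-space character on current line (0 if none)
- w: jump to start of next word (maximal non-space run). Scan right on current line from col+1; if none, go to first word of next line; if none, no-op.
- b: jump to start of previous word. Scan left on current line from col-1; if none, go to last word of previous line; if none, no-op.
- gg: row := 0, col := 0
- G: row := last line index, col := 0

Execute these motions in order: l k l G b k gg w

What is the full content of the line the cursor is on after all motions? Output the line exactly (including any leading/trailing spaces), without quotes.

After 1 (l): row=0 col=1 char='i'
After 2 (k): row=0 col=1 char='i'
After 3 (l): row=0 col=2 char='x'
After 4 (G): row=3 col=0 char='_'
After 5 (b): row=2 col=14 char='t'
After 6 (k): row=1 col=14 char='_'
After 7 (gg): row=0 col=0 char='s'
After 8 (w): row=0 col=4 char='s'

Answer: six sun leaf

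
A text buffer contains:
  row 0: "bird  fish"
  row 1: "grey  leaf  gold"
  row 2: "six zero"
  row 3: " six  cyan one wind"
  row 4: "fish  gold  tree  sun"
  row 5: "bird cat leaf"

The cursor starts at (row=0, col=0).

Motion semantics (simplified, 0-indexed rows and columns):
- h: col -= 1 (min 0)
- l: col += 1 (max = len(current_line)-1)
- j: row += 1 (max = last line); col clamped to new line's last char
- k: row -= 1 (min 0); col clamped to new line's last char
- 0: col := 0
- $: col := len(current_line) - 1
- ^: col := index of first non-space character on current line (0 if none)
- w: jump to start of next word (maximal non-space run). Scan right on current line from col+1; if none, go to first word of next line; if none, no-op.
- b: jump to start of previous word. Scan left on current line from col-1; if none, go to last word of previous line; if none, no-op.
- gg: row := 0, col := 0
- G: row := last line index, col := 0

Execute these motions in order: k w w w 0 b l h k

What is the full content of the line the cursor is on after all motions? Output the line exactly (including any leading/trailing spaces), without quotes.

After 1 (k): row=0 col=0 char='b'
After 2 (w): row=0 col=6 char='f'
After 3 (w): row=1 col=0 char='g'
After 4 (w): row=1 col=6 char='l'
After 5 (0): row=1 col=0 char='g'
After 6 (b): row=0 col=6 char='f'
After 7 (l): row=0 col=7 char='i'
After 8 (h): row=0 col=6 char='f'
After 9 (k): row=0 col=6 char='f'

Answer: bird  fish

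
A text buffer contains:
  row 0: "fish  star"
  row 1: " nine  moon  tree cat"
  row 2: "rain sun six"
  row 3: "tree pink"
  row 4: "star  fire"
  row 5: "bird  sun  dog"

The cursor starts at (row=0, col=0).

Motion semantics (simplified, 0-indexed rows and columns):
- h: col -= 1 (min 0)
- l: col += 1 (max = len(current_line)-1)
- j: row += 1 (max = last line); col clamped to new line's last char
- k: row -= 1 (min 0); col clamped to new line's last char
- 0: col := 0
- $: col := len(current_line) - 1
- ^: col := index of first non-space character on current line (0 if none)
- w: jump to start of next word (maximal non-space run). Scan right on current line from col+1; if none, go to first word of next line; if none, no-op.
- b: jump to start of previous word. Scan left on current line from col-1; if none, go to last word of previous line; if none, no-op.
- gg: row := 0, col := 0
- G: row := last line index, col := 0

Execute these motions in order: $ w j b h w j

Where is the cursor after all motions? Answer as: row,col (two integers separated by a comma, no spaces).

After 1 ($): row=0 col=9 char='r'
After 2 (w): row=1 col=1 char='n'
After 3 (j): row=2 col=1 char='a'
After 4 (b): row=2 col=0 char='r'
After 5 (h): row=2 col=0 char='r'
After 6 (w): row=2 col=5 char='s'
After 7 (j): row=3 col=5 char='p'

Answer: 3,5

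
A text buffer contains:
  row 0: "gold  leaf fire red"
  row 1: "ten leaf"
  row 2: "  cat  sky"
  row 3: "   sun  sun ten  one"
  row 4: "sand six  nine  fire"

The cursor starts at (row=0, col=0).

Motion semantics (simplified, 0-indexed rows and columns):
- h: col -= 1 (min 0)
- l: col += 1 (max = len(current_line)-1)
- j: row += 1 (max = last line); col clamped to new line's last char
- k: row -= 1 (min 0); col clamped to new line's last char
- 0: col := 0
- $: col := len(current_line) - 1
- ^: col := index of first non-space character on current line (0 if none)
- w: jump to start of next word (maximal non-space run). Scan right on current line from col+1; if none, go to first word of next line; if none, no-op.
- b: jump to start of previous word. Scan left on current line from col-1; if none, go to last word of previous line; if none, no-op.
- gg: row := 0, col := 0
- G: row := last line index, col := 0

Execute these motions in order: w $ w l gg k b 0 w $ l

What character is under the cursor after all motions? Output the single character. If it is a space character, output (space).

Answer: d

Derivation:
After 1 (w): row=0 col=6 char='l'
After 2 ($): row=0 col=18 char='d'
After 3 (w): row=1 col=0 char='t'
After 4 (l): row=1 col=1 char='e'
After 5 (gg): row=0 col=0 char='g'
After 6 (k): row=0 col=0 char='g'
After 7 (b): row=0 col=0 char='g'
After 8 (0): row=0 col=0 char='g'
After 9 (w): row=0 col=6 char='l'
After 10 ($): row=0 col=18 char='d'
After 11 (l): row=0 col=18 char='d'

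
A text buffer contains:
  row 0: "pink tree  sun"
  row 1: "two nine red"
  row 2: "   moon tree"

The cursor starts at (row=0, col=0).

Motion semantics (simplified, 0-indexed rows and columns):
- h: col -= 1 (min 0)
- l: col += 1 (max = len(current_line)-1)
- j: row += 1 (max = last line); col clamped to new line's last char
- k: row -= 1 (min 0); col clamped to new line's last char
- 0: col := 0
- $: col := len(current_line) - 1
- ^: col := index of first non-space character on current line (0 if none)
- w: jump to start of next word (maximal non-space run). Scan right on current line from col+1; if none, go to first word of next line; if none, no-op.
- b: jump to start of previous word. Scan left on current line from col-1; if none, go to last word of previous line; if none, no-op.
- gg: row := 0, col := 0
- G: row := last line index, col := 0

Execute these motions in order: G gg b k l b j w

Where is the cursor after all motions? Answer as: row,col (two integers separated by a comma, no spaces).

After 1 (G): row=2 col=0 char='_'
After 2 (gg): row=0 col=0 char='p'
After 3 (b): row=0 col=0 char='p'
After 4 (k): row=0 col=0 char='p'
After 5 (l): row=0 col=1 char='i'
After 6 (b): row=0 col=0 char='p'
After 7 (j): row=1 col=0 char='t'
After 8 (w): row=1 col=4 char='n'

Answer: 1,4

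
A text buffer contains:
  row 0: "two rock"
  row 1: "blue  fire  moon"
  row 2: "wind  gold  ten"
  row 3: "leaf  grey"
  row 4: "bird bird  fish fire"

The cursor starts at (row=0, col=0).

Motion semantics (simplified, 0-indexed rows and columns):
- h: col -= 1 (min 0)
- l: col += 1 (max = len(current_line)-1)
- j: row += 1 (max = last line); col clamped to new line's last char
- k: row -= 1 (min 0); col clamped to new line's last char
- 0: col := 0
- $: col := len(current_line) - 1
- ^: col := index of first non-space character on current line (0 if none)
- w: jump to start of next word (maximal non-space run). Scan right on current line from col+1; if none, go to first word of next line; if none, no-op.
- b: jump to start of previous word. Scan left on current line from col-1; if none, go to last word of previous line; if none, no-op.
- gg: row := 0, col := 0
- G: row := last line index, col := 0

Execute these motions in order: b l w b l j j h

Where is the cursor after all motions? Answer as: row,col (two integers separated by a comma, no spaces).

Answer: 2,0

Derivation:
After 1 (b): row=0 col=0 char='t'
After 2 (l): row=0 col=1 char='w'
After 3 (w): row=0 col=4 char='r'
After 4 (b): row=0 col=0 char='t'
After 5 (l): row=0 col=1 char='w'
After 6 (j): row=1 col=1 char='l'
After 7 (j): row=2 col=1 char='i'
After 8 (h): row=2 col=0 char='w'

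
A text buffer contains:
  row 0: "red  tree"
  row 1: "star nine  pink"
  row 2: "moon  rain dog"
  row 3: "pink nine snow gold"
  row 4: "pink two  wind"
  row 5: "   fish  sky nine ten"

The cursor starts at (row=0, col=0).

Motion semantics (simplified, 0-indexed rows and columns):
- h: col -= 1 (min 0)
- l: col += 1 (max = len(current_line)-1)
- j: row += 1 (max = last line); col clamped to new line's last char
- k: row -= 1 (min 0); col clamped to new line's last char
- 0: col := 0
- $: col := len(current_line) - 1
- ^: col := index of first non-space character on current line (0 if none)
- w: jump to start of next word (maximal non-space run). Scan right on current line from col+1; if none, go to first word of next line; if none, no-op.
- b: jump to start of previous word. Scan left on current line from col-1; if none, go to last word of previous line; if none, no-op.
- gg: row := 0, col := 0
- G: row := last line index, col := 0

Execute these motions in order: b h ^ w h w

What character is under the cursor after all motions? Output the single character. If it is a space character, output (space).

Answer: t

Derivation:
After 1 (b): row=0 col=0 char='r'
After 2 (h): row=0 col=0 char='r'
After 3 (^): row=0 col=0 char='r'
After 4 (w): row=0 col=5 char='t'
After 5 (h): row=0 col=4 char='_'
After 6 (w): row=0 col=5 char='t'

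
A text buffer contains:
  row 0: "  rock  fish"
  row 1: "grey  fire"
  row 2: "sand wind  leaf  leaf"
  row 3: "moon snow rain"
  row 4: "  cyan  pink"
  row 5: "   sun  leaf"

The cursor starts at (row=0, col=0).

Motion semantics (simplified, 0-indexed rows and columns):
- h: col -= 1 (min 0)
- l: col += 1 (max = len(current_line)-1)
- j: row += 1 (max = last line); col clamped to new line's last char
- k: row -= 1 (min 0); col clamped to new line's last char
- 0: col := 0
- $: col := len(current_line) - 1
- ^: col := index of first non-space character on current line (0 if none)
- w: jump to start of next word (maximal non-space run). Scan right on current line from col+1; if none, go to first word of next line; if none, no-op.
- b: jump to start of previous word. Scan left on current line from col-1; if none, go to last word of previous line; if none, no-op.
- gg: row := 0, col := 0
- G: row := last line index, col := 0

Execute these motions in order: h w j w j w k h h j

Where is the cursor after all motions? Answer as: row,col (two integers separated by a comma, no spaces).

Answer: 2,7

Derivation:
After 1 (h): row=0 col=0 char='_'
After 2 (w): row=0 col=2 char='r'
After 3 (j): row=1 col=2 char='e'
After 4 (w): row=1 col=6 char='f'
After 5 (j): row=2 col=6 char='i'
After 6 (w): row=2 col=11 char='l'
After 7 (k): row=1 col=9 char='e'
After 8 (h): row=1 col=8 char='r'
After 9 (h): row=1 col=7 char='i'
After 10 (j): row=2 col=7 char='n'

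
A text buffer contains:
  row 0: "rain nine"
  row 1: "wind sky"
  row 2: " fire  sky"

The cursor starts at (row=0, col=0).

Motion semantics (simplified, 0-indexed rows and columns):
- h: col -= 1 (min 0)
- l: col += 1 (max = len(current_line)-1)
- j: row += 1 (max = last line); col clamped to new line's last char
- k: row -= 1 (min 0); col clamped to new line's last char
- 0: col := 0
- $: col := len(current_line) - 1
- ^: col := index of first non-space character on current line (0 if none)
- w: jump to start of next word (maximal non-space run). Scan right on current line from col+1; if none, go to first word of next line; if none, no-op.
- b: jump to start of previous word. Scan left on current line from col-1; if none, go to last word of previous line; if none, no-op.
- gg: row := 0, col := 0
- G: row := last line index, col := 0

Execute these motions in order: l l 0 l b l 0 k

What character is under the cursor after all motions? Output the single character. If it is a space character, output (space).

After 1 (l): row=0 col=1 char='a'
After 2 (l): row=0 col=2 char='i'
After 3 (0): row=0 col=0 char='r'
After 4 (l): row=0 col=1 char='a'
After 5 (b): row=0 col=0 char='r'
After 6 (l): row=0 col=1 char='a'
After 7 (0): row=0 col=0 char='r'
After 8 (k): row=0 col=0 char='r'

Answer: r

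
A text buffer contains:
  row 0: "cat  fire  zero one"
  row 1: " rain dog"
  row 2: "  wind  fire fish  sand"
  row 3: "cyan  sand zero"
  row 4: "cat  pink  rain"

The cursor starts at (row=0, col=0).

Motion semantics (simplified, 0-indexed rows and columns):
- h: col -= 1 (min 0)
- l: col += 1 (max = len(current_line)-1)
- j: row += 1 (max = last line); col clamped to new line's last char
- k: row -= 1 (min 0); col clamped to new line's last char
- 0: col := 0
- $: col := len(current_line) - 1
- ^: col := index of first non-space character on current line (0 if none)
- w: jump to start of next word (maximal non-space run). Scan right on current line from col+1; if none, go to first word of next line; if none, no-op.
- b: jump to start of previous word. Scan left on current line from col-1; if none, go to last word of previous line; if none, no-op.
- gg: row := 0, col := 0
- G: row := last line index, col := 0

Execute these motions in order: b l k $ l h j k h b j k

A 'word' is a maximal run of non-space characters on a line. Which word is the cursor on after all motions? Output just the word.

Answer: fire

Derivation:
After 1 (b): row=0 col=0 char='c'
After 2 (l): row=0 col=1 char='a'
After 3 (k): row=0 col=1 char='a'
After 4 ($): row=0 col=18 char='e'
After 5 (l): row=0 col=18 char='e'
After 6 (h): row=0 col=17 char='n'
After 7 (j): row=1 col=8 char='g'
After 8 (k): row=0 col=8 char='e'
After 9 (h): row=0 col=7 char='r'
After 10 (b): row=0 col=5 char='f'
After 11 (j): row=1 col=5 char='_'
After 12 (k): row=0 col=5 char='f'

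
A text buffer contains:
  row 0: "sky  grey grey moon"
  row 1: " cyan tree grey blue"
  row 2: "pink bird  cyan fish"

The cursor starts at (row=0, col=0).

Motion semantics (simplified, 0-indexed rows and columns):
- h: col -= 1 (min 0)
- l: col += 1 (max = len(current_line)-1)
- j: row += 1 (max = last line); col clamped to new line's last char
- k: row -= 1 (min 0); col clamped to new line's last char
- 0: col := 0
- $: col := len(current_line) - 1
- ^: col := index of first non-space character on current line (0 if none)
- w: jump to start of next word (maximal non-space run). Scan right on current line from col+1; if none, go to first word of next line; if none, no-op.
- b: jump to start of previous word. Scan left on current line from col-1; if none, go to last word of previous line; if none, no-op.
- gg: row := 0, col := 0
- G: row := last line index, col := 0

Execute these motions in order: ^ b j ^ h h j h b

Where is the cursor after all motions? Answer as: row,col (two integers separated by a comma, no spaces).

Answer: 1,16

Derivation:
After 1 (^): row=0 col=0 char='s'
After 2 (b): row=0 col=0 char='s'
After 3 (j): row=1 col=0 char='_'
After 4 (^): row=1 col=1 char='c'
After 5 (h): row=1 col=0 char='_'
After 6 (h): row=1 col=0 char='_'
After 7 (j): row=2 col=0 char='p'
After 8 (h): row=2 col=0 char='p'
After 9 (b): row=1 col=16 char='b'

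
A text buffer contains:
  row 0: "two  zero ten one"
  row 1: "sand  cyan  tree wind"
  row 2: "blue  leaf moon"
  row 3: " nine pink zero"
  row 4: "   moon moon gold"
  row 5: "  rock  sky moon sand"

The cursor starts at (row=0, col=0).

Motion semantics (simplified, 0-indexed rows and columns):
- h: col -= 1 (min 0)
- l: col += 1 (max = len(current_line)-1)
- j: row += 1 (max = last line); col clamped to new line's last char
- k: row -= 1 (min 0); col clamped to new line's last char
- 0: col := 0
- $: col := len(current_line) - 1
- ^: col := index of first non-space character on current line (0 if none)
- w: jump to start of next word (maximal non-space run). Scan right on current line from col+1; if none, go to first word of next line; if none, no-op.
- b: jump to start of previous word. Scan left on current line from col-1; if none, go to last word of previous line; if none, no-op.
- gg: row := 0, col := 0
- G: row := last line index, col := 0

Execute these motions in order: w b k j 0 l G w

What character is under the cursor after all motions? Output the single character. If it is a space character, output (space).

Answer: r

Derivation:
After 1 (w): row=0 col=5 char='z'
After 2 (b): row=0 col=0 char='t'
After 3 (k): row=0 col=0 char='t'
After 4 (j): row=1 col=0 char='s'
After 5 (0): row=1 col=0 char='s'
After 6 (l): row=1 col=1 char='a'
After 7 (G): row=5 col=0 char='_'
After 8 (w): row=5 col=2 char='r'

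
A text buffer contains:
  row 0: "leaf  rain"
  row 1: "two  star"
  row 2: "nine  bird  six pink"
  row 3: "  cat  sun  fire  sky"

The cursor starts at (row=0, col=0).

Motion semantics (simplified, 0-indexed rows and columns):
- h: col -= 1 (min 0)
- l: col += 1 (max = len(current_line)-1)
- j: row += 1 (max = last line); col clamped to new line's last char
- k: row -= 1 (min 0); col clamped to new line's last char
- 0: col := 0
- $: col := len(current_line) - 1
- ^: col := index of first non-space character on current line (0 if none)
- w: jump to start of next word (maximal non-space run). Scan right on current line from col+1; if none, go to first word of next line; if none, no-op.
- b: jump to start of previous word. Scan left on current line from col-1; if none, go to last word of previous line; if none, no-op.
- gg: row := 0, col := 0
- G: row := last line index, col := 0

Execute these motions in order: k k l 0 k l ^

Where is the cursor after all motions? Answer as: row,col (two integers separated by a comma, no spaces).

Answer: 0,0

Derivation:
After 1 (k): row=0 col=0 char='l'
After 2 (k): row=0 col=0 char='l'
After 3 (l): row=0 col=1 char='e'
After 4 (0): row=0 col=0 char='l'
After 5 (k): row=0 col=0 char='l'
After 6 (l): row=0 col=1 char='e'
After 7 (^): row=0 col=0 char='l'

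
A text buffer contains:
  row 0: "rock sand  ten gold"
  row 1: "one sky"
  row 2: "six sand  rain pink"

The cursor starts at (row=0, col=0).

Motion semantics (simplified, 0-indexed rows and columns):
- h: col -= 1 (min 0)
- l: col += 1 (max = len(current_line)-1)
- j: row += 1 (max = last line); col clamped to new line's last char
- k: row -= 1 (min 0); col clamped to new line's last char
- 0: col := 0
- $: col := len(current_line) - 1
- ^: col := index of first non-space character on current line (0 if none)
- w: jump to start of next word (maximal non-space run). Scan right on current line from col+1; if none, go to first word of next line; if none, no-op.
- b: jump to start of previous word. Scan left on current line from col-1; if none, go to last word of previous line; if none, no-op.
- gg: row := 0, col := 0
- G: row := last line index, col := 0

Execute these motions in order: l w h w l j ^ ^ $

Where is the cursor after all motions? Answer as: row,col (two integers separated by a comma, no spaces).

Answer: 1,6

Derivation:
After 1 (l): row=0 col=1 char='o'
After 2 (w): row=0 col=5 char='s'
After 3 (h): row=0 col=4 char='_'
After 4 (w): row=0 col=5 char='s'
After 5 (l): row=0 col=6 char='a'
After 6 (j): row=1 col=6 char='y'
After 7 (^): row=1 col=0 char='o'
After 8 (^): row=1 col=0 char='o'
After 9 ($): row=1 col=6 char='y'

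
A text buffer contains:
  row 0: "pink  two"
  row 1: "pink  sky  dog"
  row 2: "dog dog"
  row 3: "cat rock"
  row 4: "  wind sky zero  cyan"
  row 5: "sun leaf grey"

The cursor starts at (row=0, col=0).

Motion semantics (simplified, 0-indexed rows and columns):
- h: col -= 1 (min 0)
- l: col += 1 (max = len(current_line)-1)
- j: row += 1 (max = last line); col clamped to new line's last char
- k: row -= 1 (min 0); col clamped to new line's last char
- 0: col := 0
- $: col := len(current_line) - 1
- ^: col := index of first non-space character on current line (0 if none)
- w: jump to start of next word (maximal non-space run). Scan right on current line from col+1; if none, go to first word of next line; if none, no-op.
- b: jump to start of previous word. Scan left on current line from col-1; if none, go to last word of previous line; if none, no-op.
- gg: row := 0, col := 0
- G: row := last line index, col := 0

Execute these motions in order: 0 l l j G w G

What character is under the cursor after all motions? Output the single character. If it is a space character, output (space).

After 1 (0): row=0 col=0 char='p'
After 2 (l): row=0 col=1 char='i'
After 3 (l): row=0 col=2 char='n'
After 4 (j): row=1 col=2 char='n'
After 5 (G): row=5 col=0 char='s'
After 6 (w): row=5 col=4 char='l'
After 7 (G): row=5 col=0 char='s'

Answer: s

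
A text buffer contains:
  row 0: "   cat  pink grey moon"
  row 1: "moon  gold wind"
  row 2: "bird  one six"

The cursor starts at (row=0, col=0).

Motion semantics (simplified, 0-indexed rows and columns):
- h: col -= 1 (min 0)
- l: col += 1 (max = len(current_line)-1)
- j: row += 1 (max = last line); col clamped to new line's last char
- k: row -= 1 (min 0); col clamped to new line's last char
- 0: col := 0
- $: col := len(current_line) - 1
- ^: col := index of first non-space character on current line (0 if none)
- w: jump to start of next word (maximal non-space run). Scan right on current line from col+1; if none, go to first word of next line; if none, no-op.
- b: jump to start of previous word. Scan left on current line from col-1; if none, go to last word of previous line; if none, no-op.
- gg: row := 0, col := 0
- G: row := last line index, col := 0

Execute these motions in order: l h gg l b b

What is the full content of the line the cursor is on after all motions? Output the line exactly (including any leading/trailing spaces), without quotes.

After 1 (l): row=0 col=1 char='_'
After 2 (h): row=0 col=0 char='_'
After 3 (gg): row=0 col=0 char='_'
After 4 (l): row=0 col=1 char='_'
After 5 (b): row=0 col=1 char='_'
After 6 (b): row=0 col=1 char='_'

Answer:    cat  pink grey moon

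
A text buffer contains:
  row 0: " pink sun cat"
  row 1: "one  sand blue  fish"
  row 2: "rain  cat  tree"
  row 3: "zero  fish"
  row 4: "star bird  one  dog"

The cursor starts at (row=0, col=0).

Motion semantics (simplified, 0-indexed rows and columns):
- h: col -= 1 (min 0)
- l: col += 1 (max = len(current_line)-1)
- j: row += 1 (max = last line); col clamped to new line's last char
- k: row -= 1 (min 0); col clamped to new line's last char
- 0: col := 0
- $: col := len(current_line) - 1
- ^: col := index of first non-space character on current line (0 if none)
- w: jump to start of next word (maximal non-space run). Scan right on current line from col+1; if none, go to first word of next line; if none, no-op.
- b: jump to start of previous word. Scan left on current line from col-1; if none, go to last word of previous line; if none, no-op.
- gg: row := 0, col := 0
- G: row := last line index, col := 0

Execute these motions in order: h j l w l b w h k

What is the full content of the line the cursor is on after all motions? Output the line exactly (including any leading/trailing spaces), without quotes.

After 1 (h): row=0 col=0 char='_'
After 2 (j): row=1 col=0 char='o'
After 3 (l): row=1 col=1 char='n'
After 4 (w): row=1 col=5 char='s'
After 5 (l): row=1 col=6 char='a'
After 6 (b): row=1 col=5 char='s'
After 7 (w): row=1 col=10 char='b'
After 8 (h): row=1 col=9 char='_'
After 9 (k): row=0 col=9 char='_'

Answer:  pink sun cat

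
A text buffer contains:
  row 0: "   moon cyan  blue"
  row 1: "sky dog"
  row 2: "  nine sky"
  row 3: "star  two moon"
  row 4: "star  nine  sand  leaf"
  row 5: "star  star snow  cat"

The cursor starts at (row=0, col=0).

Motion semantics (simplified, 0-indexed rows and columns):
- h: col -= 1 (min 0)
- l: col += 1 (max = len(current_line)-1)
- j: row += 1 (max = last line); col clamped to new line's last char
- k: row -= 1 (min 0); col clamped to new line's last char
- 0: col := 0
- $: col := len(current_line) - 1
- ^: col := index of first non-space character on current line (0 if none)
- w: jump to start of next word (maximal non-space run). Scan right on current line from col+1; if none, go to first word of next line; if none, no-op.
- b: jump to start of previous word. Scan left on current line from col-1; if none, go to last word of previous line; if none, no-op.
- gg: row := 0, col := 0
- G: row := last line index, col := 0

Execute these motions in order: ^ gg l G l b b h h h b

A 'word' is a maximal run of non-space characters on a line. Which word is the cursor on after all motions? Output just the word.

Answer: sand

Derivation:
After 1 (^): row=0 col=3 char='m'
After 2 (gg): row=0 col=0 char='_'
After 3 (l): row=0 col=1 char='_'
After 4 (G): row=5 col=0 char='s'
After 5 (l): row=5 col=1 char='t'
After 6 (b): row=5 col=0 char='s'
After 7 (b): row=4 col=18 char='l'
After 8 (h): row=4 col=17 char='_'
After 9 (h): row=4 col=16 char='_'
After 10 (h): row=4 col=15 char='d'
After 11 (b): row=4 col=12 char='s'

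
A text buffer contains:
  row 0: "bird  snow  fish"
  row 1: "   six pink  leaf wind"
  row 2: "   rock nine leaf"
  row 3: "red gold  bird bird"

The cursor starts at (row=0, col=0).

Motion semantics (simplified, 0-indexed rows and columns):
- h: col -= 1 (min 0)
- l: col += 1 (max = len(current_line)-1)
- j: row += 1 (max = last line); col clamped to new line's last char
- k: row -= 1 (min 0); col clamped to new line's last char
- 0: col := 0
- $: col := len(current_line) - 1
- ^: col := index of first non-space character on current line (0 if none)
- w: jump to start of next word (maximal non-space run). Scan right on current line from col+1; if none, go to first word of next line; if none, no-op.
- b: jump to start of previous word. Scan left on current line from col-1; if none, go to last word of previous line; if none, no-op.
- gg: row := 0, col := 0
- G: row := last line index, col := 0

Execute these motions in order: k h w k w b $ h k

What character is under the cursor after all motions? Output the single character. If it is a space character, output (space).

After 1 (k): row=0 col=0 char='b'
After 2 (h): row=0 col=0 char='b'
After 3 (w): row=0 col=6 char='s'
After 4 (k): row=0 col=6 char='s'
After 5 (w): row=0 col=12 char='f'
After 6 (b): row=0 col=6 char='s'
After 7 ($): row=0 col=15 char='h'
After 8 (h): row=0 col=14 char='s'
After 9 (k): row=0 col=14 char='s'

Answer: s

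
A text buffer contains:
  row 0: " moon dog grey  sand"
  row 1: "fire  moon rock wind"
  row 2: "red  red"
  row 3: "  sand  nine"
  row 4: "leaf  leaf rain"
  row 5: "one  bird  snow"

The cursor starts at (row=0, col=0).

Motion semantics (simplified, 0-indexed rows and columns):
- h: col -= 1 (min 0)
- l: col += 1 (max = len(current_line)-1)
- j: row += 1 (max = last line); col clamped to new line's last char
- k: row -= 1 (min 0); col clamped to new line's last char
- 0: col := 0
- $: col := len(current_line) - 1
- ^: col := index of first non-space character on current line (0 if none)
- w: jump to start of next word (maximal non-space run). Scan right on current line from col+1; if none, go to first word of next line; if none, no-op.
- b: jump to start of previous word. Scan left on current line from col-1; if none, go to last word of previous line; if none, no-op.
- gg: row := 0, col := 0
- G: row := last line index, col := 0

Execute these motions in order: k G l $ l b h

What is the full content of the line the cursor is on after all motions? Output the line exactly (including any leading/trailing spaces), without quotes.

Answer: one  bird  snow

Derivation:
After 1 (k): row=0 col=0 char='_'
After 2 (G): row=5 col=0 char='o'
After 3 (l): row=5 col=1 char='n'
After 4 ($): row=5 col=14 char='w'
After 5 (l): row=5 col=14 char='w'
After 6 (b): row=5 col=11 char='s'
After 7 (h): row=5 col=10 char='_'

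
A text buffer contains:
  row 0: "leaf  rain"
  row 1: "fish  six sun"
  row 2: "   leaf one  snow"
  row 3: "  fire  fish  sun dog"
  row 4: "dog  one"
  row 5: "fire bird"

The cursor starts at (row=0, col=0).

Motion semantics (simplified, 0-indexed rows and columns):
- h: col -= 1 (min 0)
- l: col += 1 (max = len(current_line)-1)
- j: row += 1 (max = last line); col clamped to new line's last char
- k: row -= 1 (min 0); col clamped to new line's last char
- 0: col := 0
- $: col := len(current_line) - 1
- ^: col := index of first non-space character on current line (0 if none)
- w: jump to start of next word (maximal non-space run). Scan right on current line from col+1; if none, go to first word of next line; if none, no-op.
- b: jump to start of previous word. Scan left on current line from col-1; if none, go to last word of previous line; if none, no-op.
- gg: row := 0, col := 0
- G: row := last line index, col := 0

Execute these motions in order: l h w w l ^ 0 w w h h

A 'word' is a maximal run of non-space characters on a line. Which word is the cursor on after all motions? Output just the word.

Answer: six

Derivation:
After 1 (l): row=0 col=1 char='e'
After 2 (h): row=0 col=0 char='l'
After 3 (w): row=0 col=6 char='r'
After 4 (w): row=1 col=0 char='f'
After 5 (l): row=1 col=1 char='i'
After 6 (^): row=1 col=0 char='f'
After 7 (0): row=1 col=0 char='f'
After 8 (w): row=1 col=6 char='s'
After 9 (w): row=1 col=10 char='s'
After 10 (h): row=1 col=9 char='_'
After 11 (h): row=1 col=8 char='x'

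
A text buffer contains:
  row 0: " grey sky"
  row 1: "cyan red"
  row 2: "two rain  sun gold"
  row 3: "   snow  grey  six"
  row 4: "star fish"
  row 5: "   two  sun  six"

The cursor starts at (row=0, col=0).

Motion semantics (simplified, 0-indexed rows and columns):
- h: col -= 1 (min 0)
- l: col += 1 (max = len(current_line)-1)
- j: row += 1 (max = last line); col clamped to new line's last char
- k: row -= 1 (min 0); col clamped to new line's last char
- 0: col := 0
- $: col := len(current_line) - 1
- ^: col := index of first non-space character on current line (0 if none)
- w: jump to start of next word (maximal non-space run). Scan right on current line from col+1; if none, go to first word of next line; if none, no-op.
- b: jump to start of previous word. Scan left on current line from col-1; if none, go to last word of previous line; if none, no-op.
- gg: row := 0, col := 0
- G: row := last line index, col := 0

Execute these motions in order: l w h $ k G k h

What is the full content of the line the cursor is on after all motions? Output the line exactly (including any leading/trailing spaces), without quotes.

Answer: star fish

Derivation:
After 1 (l): row=0 col=1 char='g'
After 2 (w): row=0 col=6 char='s'
After 3 (h): row=0 col=5 char='_'
After 4 ($): row=0 col=8 char='y'
After 5 (k): row=0 col=8 char='y'
After 6 (G): row=5 col=0 char='_'
After 7 (k): row=4 col=0 char='s'
After 8 (h): row=4 col=0 char='s'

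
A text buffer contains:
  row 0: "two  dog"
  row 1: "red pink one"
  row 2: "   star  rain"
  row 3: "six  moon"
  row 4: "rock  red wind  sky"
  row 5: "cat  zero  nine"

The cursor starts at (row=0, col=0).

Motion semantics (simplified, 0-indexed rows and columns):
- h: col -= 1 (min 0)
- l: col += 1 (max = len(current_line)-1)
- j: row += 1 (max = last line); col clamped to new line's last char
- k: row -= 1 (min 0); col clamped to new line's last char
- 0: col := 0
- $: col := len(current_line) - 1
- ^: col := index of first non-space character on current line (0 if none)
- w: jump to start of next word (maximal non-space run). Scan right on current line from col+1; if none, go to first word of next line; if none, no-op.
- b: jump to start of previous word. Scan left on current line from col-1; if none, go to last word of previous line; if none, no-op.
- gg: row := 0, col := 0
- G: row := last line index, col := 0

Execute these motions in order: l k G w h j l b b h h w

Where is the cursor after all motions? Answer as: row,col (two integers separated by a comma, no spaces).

Answer: 4,16

Derivation:
After 1 (l): row=0 col=1 char='w'
After 2 (k): row=0 col=1 char='w'
After 3 (G): row=5 col=0 char='c'
After 4 (w): row=5 col=5 char='z'
After 5 (h): row=5 col=4 char='_'
After 6 (j): row=5 col=4 char='_'
After 7 (l): row=5 col=5 char='z'
After 8 (b): row=5 col=0 char='c'
After 9 (b): row=4 col=16 char='s'
After 10 (h): row=4 col=15 char='_'
After 11 (h): row=4 col=14 char='_'
After 12 (w): row=4 col=16 char='s'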